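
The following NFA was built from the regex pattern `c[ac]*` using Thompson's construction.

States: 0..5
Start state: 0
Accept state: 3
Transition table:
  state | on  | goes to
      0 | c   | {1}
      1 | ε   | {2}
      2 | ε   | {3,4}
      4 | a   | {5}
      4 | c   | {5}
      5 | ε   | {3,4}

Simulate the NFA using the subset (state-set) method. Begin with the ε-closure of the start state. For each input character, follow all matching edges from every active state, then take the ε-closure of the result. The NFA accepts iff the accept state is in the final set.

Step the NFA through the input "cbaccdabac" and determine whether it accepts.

S₀ = ε-closure({0}) = {0}
'c' @ 1: {1,2,3,4}  ✓accept
'b' @ 2: {}  — state set empty
rest 'accdabac' ignored (set empty)
after full input: {}  (accept=3 not in)

Answer: REJECT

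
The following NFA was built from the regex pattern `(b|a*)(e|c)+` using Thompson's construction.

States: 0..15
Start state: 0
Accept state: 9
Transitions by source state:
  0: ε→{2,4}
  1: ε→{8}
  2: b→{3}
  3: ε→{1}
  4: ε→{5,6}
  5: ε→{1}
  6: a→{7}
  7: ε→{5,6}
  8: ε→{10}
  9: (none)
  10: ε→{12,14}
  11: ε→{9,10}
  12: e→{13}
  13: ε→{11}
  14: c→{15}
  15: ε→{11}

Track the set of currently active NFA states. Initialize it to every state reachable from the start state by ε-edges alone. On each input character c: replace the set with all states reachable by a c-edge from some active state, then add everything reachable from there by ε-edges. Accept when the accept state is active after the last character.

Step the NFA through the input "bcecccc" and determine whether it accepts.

Answer: ACCEPT

Trace:
S₀ = ε-closure({0}) = {0,1,2,4,5,6,8,10,12,14}
'b' @ 1: {1,3,8,10,12,14}
'c' @ 2: {9,10,11,12,14,15}  (accept∈set)
'e' @ 3: {9,10,11,12,13,14}  (accept∈set)
'c' @ 4: {9,10,11,12,14,15}  (accept∈set)
'c' @ 5: {9,10,11,12,14,15}  (accept∈set)
'c' @ 6: {9,10,11,12,14,15}  (accept∈set)
'c' @ 7: {9,10,11,12,14,15}  (accept∈set)
final: {9,10,11,12,14,15}; accept 9 in set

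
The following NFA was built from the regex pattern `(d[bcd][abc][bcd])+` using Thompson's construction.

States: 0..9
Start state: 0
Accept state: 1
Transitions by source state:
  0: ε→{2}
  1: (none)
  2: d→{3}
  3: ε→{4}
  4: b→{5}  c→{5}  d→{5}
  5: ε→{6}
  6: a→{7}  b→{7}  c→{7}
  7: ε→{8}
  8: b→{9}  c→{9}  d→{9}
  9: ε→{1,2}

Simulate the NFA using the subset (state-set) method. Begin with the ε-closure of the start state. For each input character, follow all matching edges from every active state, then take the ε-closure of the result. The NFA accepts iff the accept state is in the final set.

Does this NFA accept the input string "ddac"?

Answer: ACCEPT

Steps:
S₀ = ε-closure({0}) = {0,2}
'd' @ 1: {3,4}
'd' @ 2: {5,6}
'a' @ 3: {7,8}
'c' @ 4: {1,2,9}  [accepting]
end set {1,2,9} — state 1 in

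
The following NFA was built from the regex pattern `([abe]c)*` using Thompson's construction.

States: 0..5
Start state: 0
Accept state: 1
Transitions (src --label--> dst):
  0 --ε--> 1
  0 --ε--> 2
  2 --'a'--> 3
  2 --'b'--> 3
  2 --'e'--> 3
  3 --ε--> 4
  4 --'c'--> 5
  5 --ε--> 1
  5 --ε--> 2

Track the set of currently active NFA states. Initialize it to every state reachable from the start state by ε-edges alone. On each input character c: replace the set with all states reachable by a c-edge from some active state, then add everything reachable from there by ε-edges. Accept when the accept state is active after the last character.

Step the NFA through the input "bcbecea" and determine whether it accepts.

initial (ε-close {0}): {0,1,2}
'b' @ 1: {3,4}
'c' @ 2: {1,2,5}  ✓accept
'b' @ 3: {3,4}
'e' @ 4: {}  — dead — no transitions
rest 'cea' ignored (set empty)
final: {}; accept 1 not in set

Answer: REJECT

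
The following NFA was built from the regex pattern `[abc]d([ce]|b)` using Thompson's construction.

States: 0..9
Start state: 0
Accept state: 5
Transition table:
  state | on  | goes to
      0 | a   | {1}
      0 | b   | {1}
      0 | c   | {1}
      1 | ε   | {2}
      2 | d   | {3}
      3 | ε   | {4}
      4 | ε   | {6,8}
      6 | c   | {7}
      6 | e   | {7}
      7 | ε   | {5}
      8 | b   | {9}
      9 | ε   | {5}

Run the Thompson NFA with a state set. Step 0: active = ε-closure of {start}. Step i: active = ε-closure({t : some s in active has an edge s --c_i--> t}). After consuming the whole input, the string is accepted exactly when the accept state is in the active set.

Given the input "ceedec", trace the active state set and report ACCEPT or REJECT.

start: ε-closure({0}) = {0}
'c' @ 1: {1,2}
'e' @ 2: {}  — state set empty
rest 'edec' ignored (set empty)
final: {}; accept 5 not in set

Answer: REJECT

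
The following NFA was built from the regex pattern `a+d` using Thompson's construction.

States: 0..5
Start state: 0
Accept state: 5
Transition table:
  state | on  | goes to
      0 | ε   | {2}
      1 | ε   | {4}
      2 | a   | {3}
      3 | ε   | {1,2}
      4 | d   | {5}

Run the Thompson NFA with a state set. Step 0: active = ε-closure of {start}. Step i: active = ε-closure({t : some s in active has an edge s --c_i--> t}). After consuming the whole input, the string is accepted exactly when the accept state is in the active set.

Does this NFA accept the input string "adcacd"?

start: ε-closure({0}) = {0,2}
'a' @ 1: {1,2,3,4}
'd' @ 2: {5}  (accept∈set)
'c' @ 3: {}  — no active states
rest 'acd' ignored (set empty)
after full input: {}  (accept=5 not in)

Answer: REJECT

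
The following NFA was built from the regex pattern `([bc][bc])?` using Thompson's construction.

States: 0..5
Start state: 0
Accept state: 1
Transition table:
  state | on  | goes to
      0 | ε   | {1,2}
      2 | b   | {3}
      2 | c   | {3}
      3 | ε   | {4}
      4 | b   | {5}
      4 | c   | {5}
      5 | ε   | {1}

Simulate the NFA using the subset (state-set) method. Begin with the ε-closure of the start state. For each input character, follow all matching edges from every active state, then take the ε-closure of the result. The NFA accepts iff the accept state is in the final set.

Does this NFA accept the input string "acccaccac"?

start: ε-closure({0}) = {0,1,2}
'a' @ 1: {}  — dead — no transitions
rest 'cccaccac' ignored (set empty)
final: {}; accept 1 not in set

Answer: REJECT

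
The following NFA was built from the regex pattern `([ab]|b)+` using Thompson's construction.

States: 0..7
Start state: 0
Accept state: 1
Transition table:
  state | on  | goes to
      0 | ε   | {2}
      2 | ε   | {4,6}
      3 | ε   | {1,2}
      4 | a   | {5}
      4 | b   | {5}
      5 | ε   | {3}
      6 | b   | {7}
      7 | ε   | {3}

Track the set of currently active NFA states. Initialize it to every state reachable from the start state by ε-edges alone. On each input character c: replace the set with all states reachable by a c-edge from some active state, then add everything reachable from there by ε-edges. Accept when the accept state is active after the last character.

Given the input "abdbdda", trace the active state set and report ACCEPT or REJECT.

Answer: REJECT

Derivation:
start: ε-closure({0}) = {0,2,4,6}
'a' @ 1: {1,2,3,4,5,6}  [accepting]
'b' @ 2: {1,2,3,4,5,6,7}  [accepting]
'd' @ 3: {}  — no active states
rest 'bdda' ignored (set empty)
final: {}; accept 1 not in set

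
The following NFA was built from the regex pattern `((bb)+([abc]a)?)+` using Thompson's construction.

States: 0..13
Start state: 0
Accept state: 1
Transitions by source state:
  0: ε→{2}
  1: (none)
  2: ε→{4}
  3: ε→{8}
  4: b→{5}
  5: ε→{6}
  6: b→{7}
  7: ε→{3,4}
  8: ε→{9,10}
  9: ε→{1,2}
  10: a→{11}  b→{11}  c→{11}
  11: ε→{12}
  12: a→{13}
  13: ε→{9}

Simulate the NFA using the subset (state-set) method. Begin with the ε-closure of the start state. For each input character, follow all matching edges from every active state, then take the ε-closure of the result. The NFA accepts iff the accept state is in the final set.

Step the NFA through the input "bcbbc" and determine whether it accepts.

S₀ = ε-closure({0}) = {0,2,4}
'b' @ 1: {5,6}
'c' @ 2: {}  — no active states
rest 'bbc' ignored (set empty)
final: {}; accept 1 not in set

Answer: REJECT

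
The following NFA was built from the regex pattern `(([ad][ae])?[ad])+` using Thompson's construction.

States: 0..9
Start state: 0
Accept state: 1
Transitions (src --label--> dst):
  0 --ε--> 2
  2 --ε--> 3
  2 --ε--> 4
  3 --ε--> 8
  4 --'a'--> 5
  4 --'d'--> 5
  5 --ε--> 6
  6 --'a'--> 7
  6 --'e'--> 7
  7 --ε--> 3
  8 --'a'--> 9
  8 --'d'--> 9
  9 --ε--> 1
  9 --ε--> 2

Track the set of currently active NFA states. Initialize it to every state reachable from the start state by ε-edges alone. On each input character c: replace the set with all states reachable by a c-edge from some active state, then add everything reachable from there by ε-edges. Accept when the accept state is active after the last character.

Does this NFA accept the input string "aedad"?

Answer: ACCEPT

Trace:
S₀ = ε-closure({0}) = {0,2,3,4,8}
'a' @ 1: {1,2,3,4,5,6,8,9}  (accept∈set)
'e' @ 2: {3,7,8}
'd' @ 3: {1,2,3,4,8,9}  (accept∈set)
'a' @ 4: {1,2,3,4,5,6,8,9}  (accept∈set)
'd' @ 5: {1,2,3,4,5,6,8,9}  (accept∈set)
end set {1,2,3,4,5,6,8,9} — state 1 in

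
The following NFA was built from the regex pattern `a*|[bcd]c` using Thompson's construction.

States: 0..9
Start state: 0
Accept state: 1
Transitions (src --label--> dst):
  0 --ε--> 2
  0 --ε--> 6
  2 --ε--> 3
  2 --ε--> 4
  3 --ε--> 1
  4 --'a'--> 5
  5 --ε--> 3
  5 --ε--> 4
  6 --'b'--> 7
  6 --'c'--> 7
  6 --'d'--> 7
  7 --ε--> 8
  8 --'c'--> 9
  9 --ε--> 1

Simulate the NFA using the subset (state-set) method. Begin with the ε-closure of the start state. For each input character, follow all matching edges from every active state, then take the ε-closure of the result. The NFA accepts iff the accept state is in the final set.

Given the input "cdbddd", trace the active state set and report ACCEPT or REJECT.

S₀ = ε-closure({0}) = {0,1,2,3,4,6}
'c' @ 1: {7,8}
'd' @ 2: {}  — dead — no transitions
rest 'bddd' ignored (set empty)
final: {}; accept 1 not in set

Answer: REJECT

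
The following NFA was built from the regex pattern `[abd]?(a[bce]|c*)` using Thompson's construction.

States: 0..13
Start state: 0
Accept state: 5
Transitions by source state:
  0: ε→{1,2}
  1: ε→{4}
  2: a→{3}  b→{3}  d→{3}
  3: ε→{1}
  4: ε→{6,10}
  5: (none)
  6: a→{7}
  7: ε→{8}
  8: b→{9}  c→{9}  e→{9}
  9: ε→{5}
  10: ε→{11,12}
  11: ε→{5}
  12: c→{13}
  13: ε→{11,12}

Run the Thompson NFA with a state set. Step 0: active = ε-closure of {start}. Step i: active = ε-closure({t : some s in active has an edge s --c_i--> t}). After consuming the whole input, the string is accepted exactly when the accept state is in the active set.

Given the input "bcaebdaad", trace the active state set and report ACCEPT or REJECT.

Answer: REJECT

Trace:
start: ε-closure({0}) = {0,1,2,4,5,6,10,11,12}
'b' @ 1: {1,3,4,5,6,10,11,12}  (accept∈set)
'c' @ 2: {5,11,12,13}  (accept∈set)
'a' @ 3: {}  — no active states
rest 'ebdaad' ignored (set empty)
after full input: {}  (accept=5 not in)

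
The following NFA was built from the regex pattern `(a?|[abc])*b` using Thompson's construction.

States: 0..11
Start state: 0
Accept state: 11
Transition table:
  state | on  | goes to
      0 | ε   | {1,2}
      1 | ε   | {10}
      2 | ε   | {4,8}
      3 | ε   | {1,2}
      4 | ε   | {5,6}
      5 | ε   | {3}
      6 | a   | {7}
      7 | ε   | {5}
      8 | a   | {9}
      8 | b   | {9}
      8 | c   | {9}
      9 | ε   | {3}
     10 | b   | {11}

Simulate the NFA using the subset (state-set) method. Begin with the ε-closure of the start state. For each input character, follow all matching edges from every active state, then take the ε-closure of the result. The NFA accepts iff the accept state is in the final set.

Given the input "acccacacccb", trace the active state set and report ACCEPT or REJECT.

initial (ε-close {0}): {0,1,2,3,4,5,6,8,10}
'a' @ 1: {1,2,3,4,5,6,7,8,9,10}
'c' @ 2: {1,2,3,4,5,6,8,9,10}
'c' @ 3: {1,2,3,4,5,6,8,9,10}
'c' @ 4: {1,2,3,4,5,6,8,9,10}
'a' @ 5: {1,2,3,4,5,6,7,8,9,10}
'c' @ 6: {1,2,3,4,5,6,8,9,10}
'a' @ 7: {1,2,3,4,5,6,7,8,9,10}
'c' @ 8: {1,2,3,4,5,6,8,9,10}
'c' @ 9: {1,2,3,4,5,6,8,9,10}
'c' @ 10: {1,2,3,4,5,6,8,9,10}
'b' @ 11: {1,2,3,4,5,6,8,9,10,11}  (accept∈set)
end set {1,2,3,4,5,6,8,9,10,11} — state 11 in

Answer: ACCEPT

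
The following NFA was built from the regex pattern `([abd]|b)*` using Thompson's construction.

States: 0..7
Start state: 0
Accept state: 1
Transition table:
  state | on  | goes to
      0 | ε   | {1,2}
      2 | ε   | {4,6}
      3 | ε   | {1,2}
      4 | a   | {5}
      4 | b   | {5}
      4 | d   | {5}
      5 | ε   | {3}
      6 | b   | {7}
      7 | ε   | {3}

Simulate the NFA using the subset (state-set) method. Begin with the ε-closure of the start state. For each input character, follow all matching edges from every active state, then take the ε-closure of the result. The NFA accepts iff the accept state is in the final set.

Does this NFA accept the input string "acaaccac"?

S₀ = ε-closure({0}) = {0,1,2,4,6}
'a' @ 1: {1,2,3,4,5,6}  [accepting]
'c' @ 2: {}  — dead — no transitions
rest 'aaccac' ignored (set empty)
after full input: {}  (accept=1 not in)

Answer: REJECT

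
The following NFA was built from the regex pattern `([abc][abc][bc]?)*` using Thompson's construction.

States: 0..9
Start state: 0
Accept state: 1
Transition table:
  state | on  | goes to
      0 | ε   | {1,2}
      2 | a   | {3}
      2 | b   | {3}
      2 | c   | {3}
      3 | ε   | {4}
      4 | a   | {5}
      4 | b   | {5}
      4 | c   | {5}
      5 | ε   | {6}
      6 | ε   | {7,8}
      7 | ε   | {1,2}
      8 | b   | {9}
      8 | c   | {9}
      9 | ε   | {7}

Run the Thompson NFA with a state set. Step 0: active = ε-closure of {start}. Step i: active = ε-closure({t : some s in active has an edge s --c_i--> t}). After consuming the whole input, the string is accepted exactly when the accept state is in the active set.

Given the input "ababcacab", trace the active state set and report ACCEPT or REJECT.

initial (ε-close {0}): {0,1,2}
'a' @ 1: {3,4}
'b' @ 2: {1,2,5,6,7,8}  (accept∈set)
'a' @ 3: {3,4}
'b' @ 4: {1,2,5,6,7,8}  (accept∈set)
'c' @ 5: {1,2,3,4,7,9}  (accept∈set)
'a' @ 6: {1,2,3,4,5,6,7,8}  (accept∈set)
'c' @ 7: {1,2,3,4,5,6,7,8,9}  (accept∈set)
'a' @ 8: {1,2,3,4,5,6,7,8}  (accept∈set)
'b' @ 9: {1,2,3,4,5,6,7,8,9}  (accept∈set)
after full input: {1,2,3,4,5,6,7,8,9}  (accept=1 in)

Answer: ACCEPT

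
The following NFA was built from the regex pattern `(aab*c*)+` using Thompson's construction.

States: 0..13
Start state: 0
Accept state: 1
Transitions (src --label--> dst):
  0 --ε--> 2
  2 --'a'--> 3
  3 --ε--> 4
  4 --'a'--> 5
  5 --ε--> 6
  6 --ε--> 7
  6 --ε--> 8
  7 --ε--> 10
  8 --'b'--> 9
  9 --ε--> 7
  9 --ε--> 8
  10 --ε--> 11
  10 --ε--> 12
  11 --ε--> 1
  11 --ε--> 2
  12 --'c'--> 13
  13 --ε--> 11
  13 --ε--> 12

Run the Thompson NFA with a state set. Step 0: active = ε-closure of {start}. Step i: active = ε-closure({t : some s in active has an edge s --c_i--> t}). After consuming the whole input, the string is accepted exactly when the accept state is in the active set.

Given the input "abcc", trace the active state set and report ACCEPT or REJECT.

start: ε-closure({0}) = {0,2}
'a' @ 1: {3,4}
'b' @ 2: {}  — no active states
rest 'cc' ignored (set empty)
after full input: {}  (accept=1 not in)

Answer: REJECT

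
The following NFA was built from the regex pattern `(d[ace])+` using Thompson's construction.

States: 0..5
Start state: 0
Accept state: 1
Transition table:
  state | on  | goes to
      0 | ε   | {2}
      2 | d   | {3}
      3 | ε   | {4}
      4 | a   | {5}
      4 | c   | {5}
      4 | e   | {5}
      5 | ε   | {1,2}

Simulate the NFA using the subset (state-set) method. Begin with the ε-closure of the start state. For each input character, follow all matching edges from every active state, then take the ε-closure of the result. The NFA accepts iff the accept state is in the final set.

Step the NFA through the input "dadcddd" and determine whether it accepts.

initial (ε-close {0}): {0,2}
'd' @ 1: {3,4}
'a' @ 2: {1,2,5}  ✓accept
'd' @ 3: {3,4}
'c' @ 4: {1,2,5}  ✓accept
'd' @ 5: {3,4}
'd' @ 6: {}  — state set empty
rest 'd' ignored (set empty)
end set {} — state 1 not in

Answer: REJECT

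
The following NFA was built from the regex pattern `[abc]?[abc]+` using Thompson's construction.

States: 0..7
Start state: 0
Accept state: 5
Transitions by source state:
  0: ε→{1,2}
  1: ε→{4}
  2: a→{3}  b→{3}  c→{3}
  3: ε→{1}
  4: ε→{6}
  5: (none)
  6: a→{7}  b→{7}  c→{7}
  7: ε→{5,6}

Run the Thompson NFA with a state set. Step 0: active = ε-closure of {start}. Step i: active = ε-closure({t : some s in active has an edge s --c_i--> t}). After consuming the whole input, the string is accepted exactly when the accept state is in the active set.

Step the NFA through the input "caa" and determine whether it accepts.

S₀ = ε-closure({0}) = {0,1,2,4,6}
'c' @ 1: {1,3,4,5,6,7}  ✓accept
'a' @ 2: {5,6,7}  ✓accept
'a' @ 3: {5,6,7}  ✓accept
final: {5,6,7}; accept 5 in set

Answer: ACCEPT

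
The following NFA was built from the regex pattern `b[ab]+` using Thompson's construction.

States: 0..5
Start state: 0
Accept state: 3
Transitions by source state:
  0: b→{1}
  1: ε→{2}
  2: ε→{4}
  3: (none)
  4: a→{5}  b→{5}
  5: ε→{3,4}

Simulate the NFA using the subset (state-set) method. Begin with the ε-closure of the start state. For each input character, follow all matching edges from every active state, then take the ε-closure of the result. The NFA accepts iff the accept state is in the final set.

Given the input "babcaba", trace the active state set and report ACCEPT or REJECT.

Answer: REJECT

Derivation:
S₀ = ε-closure({0}) = {0}
'b' @ 1: {1,2,4}
'a' @ 2: {3,4,5}  (accept∈set)
'b' @ 3: {3,4,5}  (accept∈set)
'c' @ 4: {}  — dead — no transitions
rest 'aba' ignored (set empty)
end set {} — state 3 not in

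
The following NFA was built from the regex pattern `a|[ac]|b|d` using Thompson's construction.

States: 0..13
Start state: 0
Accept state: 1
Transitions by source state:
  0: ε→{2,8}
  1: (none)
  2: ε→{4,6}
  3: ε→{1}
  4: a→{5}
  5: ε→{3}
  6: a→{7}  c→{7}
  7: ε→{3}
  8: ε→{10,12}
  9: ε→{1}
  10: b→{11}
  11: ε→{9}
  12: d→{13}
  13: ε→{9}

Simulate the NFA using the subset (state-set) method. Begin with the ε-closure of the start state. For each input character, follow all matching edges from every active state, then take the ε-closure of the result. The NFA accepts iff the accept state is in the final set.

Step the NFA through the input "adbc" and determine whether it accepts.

Answer: REJECT

Trace:
start: ε-closure({0}) = {0,2,4,6,8,10,12}
'a' @ 1: {1,3,5,7}  ✓accept
'd' @ 2: {}  — state set empty
rest 'bc' ignored (set empty)
end set {} — state 1 not in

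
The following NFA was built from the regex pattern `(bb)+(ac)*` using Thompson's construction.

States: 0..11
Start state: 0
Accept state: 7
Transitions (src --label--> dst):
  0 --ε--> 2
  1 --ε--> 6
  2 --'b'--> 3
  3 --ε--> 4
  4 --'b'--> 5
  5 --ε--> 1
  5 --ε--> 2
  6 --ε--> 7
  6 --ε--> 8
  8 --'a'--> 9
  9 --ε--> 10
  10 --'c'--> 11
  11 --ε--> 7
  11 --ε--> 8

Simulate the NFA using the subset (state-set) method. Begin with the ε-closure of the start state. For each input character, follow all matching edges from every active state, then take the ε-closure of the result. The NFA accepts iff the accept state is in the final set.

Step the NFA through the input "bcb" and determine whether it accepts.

start: ε-closure({0}) = {0,2}
'b' @ 1: {3,4}
'c' @ 2: {}  — state set empty
rest 'b' ignored (set empty)
after full input: {}  (accept=7 not in)

Answer: REJECT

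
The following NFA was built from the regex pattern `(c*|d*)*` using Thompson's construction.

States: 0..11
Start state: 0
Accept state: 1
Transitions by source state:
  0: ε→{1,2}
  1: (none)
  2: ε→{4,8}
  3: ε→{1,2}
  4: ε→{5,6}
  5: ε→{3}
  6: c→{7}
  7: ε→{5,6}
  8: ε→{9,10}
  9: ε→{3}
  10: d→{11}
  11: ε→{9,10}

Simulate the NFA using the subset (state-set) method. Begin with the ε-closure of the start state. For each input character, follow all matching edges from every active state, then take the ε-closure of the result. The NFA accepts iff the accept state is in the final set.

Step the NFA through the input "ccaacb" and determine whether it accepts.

start: ε-closure({0}) = {0,1,2,3,4,5,6,8,9,10}
'c' @ 1: {1,2,3,4,5,6,7,8,9,10}  ✓accept
'c' @ 2: {1,2,3,4,5,6,7,8,9,10}  ✓accept
'a' @ 3: {}  — no active states
rest 'acb' ignored (set empty)
final: {}; accept 1 not in set

Answer: REJECT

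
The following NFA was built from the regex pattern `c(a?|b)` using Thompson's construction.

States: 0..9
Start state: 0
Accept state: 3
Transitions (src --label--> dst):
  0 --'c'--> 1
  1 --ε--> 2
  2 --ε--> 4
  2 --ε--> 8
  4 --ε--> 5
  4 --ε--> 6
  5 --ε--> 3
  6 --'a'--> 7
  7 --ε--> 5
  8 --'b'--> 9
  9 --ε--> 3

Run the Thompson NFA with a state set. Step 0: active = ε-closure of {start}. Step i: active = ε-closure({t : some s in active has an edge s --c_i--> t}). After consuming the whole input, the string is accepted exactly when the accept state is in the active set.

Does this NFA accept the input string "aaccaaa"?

S₀ = ε-closure({0}) = {0}
'a' @ 1: {}  — state set empty
rest 'accaaa' ignored (set empty)
end set {} — state 3 not in

Answer: REJECT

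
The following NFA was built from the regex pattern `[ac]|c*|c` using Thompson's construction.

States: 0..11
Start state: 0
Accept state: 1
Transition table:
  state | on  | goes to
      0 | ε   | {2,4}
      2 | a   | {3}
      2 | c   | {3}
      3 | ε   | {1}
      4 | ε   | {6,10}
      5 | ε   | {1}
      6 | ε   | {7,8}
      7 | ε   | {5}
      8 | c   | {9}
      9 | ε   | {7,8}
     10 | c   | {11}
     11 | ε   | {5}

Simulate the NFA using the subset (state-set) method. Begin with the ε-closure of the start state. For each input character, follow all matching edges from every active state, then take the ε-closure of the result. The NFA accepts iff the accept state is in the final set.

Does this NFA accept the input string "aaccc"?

Answer: REJECT

Trace:
S₀ = ε-closure({0}) = {0,1,2,4,5,6,7,8,10}
'a' @ 1: {1,3}  ✓accept
'a' @ 2: {}  — state set empty
rest 'ccc' ignored (set empty)
final: {}; accept 1 not in set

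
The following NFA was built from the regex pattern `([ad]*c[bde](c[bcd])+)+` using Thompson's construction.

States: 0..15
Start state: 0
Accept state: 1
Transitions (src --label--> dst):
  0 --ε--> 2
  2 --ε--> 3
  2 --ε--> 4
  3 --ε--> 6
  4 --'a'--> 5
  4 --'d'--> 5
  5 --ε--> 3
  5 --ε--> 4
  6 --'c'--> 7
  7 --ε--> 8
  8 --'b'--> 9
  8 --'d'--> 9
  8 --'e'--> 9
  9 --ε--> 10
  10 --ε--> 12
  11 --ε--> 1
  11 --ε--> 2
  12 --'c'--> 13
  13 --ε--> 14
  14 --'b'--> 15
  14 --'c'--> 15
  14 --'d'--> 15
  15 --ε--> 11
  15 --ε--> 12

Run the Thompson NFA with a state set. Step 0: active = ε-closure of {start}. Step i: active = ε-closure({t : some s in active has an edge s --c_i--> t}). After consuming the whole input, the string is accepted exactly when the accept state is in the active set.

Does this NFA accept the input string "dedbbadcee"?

S₀ = ε-closure({0}) = {0,2,3,4,6}
'd' @ 1: {3,4,5,6}
'e' @ 2: {}  — dead — no transitions
rest 'dbbadcee' ignored (set empty)
after full input: {}  (accept=1 not in)

Answer: REJECT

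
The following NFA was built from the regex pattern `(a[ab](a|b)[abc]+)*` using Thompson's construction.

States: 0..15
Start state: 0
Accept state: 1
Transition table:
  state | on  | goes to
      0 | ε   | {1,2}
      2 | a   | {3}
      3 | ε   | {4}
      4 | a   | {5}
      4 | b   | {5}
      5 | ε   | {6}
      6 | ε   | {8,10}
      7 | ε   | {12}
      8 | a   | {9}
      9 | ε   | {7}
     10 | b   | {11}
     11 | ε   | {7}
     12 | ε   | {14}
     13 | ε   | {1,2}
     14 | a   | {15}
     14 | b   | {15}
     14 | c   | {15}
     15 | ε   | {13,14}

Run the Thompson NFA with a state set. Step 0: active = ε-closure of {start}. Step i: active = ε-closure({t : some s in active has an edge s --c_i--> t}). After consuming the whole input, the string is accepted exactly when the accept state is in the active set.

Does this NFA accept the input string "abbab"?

Answer: ACCEPT

Steps:
start: ε-closure({0}) = {0,1,2}
'a' @ 1: {3,4}
'b' @ 2: {5,6,8,10}
'b' @ 3: {7,11,12,14}
'a' @ 4: {1,2,13,14,15}  (accept∈set)
'b' @ 5: {1,2,13,14,15}  (accept∈set)
final: {1,2,13,14,15}; accept 1 in set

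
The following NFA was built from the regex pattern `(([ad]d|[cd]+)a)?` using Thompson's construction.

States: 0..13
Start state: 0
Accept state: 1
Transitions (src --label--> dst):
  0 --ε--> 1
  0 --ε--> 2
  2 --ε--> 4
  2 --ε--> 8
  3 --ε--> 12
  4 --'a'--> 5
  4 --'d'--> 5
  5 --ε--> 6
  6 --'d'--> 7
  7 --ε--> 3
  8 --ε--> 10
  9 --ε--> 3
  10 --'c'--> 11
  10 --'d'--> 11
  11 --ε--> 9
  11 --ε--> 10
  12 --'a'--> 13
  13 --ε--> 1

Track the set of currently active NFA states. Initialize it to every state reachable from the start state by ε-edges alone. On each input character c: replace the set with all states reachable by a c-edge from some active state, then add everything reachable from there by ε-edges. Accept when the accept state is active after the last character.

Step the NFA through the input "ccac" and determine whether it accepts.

Answer: REJECT

Trace:
initial (ε-close {0}): {0,1,2,4,8,10}
'c' @ 1: {3,9,10,11,12}
'c' @ 2: {3,9,10,11,12}
'a' @ 3: {1,13}  [accepting]
'c' @ 4: {}  — state set empty
end set {} — state 1 not in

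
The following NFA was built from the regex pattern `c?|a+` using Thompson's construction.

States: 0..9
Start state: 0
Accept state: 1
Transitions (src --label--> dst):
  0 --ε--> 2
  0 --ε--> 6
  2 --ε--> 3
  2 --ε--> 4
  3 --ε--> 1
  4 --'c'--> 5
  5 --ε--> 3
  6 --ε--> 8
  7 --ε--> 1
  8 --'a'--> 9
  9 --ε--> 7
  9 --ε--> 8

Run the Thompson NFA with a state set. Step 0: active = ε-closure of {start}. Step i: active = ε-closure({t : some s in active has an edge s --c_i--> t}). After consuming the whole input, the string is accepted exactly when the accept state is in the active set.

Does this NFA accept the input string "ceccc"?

start: ε-closure({0}) = {0,1,2,3,4,6,8}
'c' @ 1: {1,3,5}  (accept∈set)
'e' @ 2: {}  — state set empty
rest 'ccc' ignored (set empty)
final: {}; accept 1 not in set

Answer: REJECT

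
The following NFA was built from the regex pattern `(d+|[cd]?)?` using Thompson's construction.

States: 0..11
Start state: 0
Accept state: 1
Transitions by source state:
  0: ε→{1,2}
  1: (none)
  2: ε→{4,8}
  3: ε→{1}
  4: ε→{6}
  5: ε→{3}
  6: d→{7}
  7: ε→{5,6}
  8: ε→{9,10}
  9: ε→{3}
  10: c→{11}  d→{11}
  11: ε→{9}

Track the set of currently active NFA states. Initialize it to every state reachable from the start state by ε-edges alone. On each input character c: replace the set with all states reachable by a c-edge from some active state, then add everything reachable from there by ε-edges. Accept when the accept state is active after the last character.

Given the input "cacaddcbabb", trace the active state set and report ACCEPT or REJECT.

Answer: REJECT

Trace:
start: ε-closure({0}) = {0,1,2,3,4,6,8,9,10}
'c' @ 1: {1,3,9,11}  [accepting]
'a' @ 2: {}  — dead — no transitions
rest 'caddcbabb' ignored (set empty)
after full input: {}  (accept=1 not in)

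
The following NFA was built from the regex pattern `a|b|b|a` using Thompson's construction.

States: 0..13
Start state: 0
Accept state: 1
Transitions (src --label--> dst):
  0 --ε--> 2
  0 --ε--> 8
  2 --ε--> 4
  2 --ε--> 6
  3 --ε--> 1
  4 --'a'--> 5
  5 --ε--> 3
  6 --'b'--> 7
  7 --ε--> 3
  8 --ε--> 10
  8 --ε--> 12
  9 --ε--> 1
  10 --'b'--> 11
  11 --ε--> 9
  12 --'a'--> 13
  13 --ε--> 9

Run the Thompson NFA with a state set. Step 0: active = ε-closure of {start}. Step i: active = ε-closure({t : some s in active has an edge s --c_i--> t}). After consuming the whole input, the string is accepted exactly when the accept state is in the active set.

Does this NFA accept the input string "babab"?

S₀ = ε-closure({0}) = {0,2,4,6,8,10,12}
'b' @ 1: {1,3,7,9,11}  ✓accept
'a' @ 2: {}  — no active states
rest 'bab' ignored (set empty)
end set {} — state 1 not in

Answer: REJECT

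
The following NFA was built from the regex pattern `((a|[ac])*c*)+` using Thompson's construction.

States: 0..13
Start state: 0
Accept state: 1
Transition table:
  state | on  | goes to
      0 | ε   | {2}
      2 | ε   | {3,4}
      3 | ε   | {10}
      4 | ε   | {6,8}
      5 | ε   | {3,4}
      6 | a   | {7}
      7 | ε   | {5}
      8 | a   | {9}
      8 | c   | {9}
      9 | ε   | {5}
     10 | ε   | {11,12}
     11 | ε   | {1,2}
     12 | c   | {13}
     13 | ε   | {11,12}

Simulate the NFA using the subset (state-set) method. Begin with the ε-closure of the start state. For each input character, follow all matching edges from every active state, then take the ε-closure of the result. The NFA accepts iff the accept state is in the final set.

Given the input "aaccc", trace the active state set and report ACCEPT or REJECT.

Answer: ACCEPT

Steps:
S₀ = ε-closure({0}) = {0,1,2,3,4,6,8,10,11,12}
'a' @ 1: {1,2,3,4,5,6,7,8,9,10,11,12}  [accepting]
'a' @ 2: {1,2,3,4,5,6,7,8,9,10,11,12}  [accepting]
'c' @ 3: {1,2,3,4,5,6,8,9,10,11,12,13}  [accepting]
'c' @ 4: {1,2,3,4,5,6,8,9,10,11,12,13}  [accepting]
'c' @ 5: {1,2,3,4,5,6,8,9,10,11,12,13}  [accepting]
end set {1,2,3,4,5,6,8,9,10,11,12,13} — state 1 in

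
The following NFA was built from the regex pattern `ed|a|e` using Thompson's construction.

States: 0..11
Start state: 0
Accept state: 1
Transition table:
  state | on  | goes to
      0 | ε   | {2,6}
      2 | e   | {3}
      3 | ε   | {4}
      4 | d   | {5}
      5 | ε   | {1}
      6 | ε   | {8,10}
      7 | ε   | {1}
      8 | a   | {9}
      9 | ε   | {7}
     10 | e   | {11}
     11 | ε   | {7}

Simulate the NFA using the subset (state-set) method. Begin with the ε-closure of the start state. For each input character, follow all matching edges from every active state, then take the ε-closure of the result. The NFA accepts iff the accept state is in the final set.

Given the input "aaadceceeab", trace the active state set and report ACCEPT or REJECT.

Answer: REJECT

Steps:
S₀ = ε-closure({0}) = {0,2,6,8,10}
'a' @ 1: {1,7,9}  ✓accept
'a' @ 2: {}  — dead — no transitions
rest 'adceceeab' ignored (set empty)
final: {}; accept 1 not in set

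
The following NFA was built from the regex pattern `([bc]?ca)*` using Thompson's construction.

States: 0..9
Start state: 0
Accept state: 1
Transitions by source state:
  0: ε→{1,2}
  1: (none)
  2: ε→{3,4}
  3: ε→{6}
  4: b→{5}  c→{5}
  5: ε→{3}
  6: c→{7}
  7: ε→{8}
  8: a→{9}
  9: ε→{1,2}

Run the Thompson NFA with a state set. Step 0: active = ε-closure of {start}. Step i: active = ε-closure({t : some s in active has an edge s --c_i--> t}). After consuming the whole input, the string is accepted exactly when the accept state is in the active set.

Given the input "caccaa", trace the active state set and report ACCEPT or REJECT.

Answer: REJECT

Derivation:
initial (ε-close {0}): {0,1,2,3,4,6}
'c' @ 1: {3,5,6,7,8}
'a' @ 2: {1,2,3,4,6,9}  [accepting]
'c' @ 3: {3,5,6,7,8}
'c' @ 4: {7,8}
'a' @ 5: {1,2,3,4,6,9}  [accepting]
'a' @ 6: {}  — dead — no transitions
final: {}; accept 1 not in set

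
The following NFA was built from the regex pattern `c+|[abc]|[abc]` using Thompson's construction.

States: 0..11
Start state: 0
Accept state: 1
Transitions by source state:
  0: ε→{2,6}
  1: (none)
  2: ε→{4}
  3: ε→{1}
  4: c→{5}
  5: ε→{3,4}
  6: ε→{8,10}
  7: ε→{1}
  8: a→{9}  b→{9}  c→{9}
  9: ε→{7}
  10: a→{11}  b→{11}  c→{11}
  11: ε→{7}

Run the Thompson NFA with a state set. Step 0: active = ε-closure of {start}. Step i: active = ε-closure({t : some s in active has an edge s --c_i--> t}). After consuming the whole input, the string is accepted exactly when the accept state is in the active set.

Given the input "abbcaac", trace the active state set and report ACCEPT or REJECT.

Answer: REJECT

Steps:
start: ε-closure({0}) = {0,2,4,6,8,10}
'a' @ 1: {1,7,9,11}  (accept∈set)
'b' @ 2: {}  — dead — no transitions
rest 'bcaac' ignored (set empty)
final: {}; accept 1 not in set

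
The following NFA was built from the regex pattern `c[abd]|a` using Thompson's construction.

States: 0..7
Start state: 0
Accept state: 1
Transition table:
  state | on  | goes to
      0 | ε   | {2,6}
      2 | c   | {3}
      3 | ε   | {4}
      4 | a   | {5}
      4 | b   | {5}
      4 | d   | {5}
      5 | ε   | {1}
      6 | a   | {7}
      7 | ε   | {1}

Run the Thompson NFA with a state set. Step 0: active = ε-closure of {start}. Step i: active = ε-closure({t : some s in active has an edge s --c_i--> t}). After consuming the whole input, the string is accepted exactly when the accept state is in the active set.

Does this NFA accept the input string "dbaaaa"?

Answer: REJECT

Steps:
start: ε-closure({0}) = {0,2,6}
'd' @ 1: {}  — dead — no transitions
rest 'baaaa' ignored (set empty)
after full input: {}  (accept=1 not in)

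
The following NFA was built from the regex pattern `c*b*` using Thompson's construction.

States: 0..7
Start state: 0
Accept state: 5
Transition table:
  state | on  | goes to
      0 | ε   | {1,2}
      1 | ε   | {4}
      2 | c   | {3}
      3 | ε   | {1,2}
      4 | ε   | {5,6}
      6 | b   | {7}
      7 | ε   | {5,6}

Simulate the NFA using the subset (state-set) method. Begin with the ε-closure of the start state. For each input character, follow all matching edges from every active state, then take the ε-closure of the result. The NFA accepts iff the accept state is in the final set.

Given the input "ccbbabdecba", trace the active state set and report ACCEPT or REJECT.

Answer: REJECT

Steps:
start: ε-closure({0}) = {0,1,2,4,5,6}
'c' @ 1: {1,2,3,4,5,6}  [accepting]
'c' @ 2: {1,2,3,4,5,6}  [accepting]
'b' @ 3: {5,6,7}  [accepting]
'b' @ 4: {5,6,7}  [accepting]
'a' @ 5: {}  — dead — no transitions
rest 'bdecba' ignored (set empty)
final: {}; accept 5 not in set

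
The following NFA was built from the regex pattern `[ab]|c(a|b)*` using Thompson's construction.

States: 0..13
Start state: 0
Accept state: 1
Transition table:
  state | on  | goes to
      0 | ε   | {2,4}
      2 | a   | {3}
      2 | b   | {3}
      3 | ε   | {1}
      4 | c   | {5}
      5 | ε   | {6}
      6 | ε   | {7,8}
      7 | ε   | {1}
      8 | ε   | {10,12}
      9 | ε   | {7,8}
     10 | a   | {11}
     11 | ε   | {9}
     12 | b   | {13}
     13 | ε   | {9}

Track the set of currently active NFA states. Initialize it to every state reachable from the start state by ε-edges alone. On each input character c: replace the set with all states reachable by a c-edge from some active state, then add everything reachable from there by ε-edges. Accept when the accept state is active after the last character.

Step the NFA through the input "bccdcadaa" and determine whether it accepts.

S₀ = ε-closure({0}) = {0,2,4}
'b' @ 1: {1,3}  (accept∈set)
'c' @ 2: {}  — no active states
rest 'cdcadaa' ignored (set empty)
final: {}; accept 1 not in set

Answer: REJECT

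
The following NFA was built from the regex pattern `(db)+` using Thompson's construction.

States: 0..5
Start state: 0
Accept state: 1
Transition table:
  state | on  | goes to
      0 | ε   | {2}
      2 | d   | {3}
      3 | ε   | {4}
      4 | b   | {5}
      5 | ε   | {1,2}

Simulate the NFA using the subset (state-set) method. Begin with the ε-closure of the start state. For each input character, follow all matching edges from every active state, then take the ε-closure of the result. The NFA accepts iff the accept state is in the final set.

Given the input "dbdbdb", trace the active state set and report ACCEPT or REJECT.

Answer: ACCEPT

Derivation:
start: ε-closure({0}) = {0,2}
'd' @ 1: {3,4}
'b' @ 2: {1,2,5}  (accept∈set)
'd' @ 3: {3,4}
'b' @ 4: {1,2,5}  (accept∈set)
'd' @ 5: {3,4}
'b' @ 6: {1,2,5}  (accept∈set)
end set {1,2,5} — state 1 in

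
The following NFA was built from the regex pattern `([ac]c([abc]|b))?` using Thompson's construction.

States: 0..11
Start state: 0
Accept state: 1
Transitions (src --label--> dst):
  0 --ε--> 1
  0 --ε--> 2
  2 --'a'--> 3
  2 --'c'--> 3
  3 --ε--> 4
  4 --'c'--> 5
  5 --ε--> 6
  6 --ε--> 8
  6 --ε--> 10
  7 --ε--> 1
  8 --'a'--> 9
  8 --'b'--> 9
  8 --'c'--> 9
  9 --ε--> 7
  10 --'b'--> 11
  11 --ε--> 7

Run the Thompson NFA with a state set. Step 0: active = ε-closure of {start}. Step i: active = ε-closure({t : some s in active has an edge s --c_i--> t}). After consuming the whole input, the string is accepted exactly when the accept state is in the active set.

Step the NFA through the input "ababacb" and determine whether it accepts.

Answer: REJECT

Trace:
start: ε-closure({0}) = {0,1,2}
'a' @ 1: {3,4}
'b' @ 2: {}  — state set empty
rest 'abacb' ignored (set empty)
after full input: {}  (accept=1 not in)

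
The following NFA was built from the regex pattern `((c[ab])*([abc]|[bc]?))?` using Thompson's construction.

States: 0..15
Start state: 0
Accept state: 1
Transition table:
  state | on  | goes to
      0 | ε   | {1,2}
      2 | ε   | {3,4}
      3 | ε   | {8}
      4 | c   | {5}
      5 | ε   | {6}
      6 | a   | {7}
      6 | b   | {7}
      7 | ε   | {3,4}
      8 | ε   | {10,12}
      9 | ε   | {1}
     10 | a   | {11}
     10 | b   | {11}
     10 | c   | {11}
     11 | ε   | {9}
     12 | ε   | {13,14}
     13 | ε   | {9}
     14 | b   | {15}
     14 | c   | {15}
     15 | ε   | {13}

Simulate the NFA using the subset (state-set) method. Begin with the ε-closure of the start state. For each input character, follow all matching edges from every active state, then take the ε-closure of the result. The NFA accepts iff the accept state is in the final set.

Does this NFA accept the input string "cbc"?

initial (ε-close {0}): {0,1,2,3,4,8,9,10,12,13,14}
'c' @ 1: {1,5,6,9,11,13,15}  (accept∈set)
'b' @ 2: {1,3,4,7,8,9,10,12,13,14}  (accept∈set)
'c' @ 3: {1,5,6,9,11,13,15}  (accept∈set)
end set {1,5,6,9,11,13,15} — state 1 in

Answer: ACCEPT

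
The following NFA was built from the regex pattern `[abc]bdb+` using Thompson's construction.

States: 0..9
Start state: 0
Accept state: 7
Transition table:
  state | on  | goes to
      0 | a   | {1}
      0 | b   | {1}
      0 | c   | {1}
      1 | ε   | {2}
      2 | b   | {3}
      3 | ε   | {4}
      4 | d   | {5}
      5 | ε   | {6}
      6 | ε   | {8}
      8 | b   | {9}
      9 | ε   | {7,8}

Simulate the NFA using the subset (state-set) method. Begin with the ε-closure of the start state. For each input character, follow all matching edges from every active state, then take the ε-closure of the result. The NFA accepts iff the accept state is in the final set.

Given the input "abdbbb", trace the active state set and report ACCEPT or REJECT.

Answer: ACCEPT

Derivation:
initial (ε-close {0}): {0}
'a' @ 1: {1,2}
'b' @ 2: {3,4}
'd' @ 3: {5,6,8}
'b' @ 4: {7,8,9}  [accepting]
'b' @ 5: {7,8,9}  [accepting]
'b' @ 6: {7,8,9}  [accepting]
after full input: {7,8,9}  (accept=7 in)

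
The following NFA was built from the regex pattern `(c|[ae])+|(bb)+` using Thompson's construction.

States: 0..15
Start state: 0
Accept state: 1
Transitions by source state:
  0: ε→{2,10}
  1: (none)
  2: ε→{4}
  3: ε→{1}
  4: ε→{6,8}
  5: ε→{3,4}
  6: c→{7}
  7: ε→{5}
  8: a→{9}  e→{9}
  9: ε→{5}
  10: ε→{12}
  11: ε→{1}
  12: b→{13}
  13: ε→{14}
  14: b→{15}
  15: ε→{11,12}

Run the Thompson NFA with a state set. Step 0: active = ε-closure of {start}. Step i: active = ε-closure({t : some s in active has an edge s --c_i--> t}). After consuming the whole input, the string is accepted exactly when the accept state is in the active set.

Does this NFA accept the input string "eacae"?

initial (ε-close {0}): {0,2,4,6,8,10,12}
'e' @ 1: {1,3,4,5,6,8,9}  [accepting]
'a' @ 2: {1,3,4,5,6,8,9}  [accepting]
'c' @ 3: {1,3,4,5,6,7,8}  [accepting]
'a' @ 4: {1,3,4,5,6,8,9}  [accepting]
'e' @ 5: {1,3,4,5,6,8,9}  [accepting]
after full input: {1,3,4,5,6,8,9}  (accept=1 in)

Answer: ACCEPT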